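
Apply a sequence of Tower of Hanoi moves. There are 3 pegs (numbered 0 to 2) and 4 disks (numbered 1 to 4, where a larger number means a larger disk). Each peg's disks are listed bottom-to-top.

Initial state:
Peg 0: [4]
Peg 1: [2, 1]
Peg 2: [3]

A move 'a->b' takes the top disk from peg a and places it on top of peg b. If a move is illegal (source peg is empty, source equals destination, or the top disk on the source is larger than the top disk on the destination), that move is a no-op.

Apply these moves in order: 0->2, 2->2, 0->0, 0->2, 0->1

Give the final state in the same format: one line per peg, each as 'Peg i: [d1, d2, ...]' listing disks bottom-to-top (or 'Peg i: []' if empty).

Answer: Peg 0: [4]
Peg 1: [2, 1]
Peg 2: [3]

Derivation:
After move 1 (0->2):
Peg 0: [4]
Peg 1: [2, 1]
Peg 2: [3]

After move 2 (2->2):
Peg 0: [4]
Peg 1: [2, 1]
Peg 2: [3]

After move 3 (0->0):
Peg 0: [4]
Peg 1: [2, 1]
Peg 2: [3]

After move 4 (0->2):
Peg 0: [4]
Peg 1: [2, 1]
Peg 2: [3]

After move 5 (0->1):
Peg 0: [4]
Peg 1: [2, 1]
Peg 2: [3]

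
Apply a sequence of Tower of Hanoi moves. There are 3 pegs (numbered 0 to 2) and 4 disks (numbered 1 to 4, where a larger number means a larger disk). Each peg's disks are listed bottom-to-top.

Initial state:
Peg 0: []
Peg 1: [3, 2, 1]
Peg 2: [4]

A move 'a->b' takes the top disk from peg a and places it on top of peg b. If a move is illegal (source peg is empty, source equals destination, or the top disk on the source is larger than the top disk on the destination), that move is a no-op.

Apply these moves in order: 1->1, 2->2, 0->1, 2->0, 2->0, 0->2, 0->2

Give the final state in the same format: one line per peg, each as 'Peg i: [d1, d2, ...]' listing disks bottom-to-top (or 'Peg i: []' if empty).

After move 1 (1->1):
Peg 0: []
Peg 1: [3, 2, 1]
Peg 2: [4]

After move 2 (2->2):
Peg 0: []
Peg 1: [3, 2, 1]
Peg 2: [4]

After move 3 (0->1):
Peg 0: []
Peg 1: [3, 2, 1]
Peg 2: [4]

After move 4 (2->0):
Peg 0: [4]
Peg 1: [3, 2, 1]
Peg 2: []

After move 5 (2->0):
Peg 0: [4]
Peg 1: [3, 2, 1]
Peg 2: []

After move 6 (0->2):
Peg 0: []
Peg 1: [3, 2, 1]
Peg 2: [4]

After move 7 (0->2):
Peg 0: []
Peg 1: [3, 2, 1]
Peg 2: [4]

Answer: Peg 0: []
Peg 1: [3, 2, 1]
Peg 2: [4]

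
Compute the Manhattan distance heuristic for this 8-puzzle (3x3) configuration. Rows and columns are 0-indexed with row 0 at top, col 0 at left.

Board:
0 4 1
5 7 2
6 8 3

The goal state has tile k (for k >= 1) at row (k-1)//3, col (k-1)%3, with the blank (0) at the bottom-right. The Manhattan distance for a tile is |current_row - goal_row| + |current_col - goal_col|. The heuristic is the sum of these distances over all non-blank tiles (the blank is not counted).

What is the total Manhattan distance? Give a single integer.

Tile 4: (0,1)->(1,0) = 2
Tile 1: (0,2)->(0,0) = 2
Tile 5: (1,0)->(1,1) = 1
Tile 7: (1,1)->(2,0) = 2
Tile 2: (1,2)->(0,1) = 2
Tile 6: (2,0)->(1,2) = 3
Tile 8: (2,1)->(2,1) = 0
Tile 3: (2,2)->(0,2) = 2
Sum: 2 + 2 + 1 + 2 + 2 + 3 + 0 + 2 = 14

Answer: 14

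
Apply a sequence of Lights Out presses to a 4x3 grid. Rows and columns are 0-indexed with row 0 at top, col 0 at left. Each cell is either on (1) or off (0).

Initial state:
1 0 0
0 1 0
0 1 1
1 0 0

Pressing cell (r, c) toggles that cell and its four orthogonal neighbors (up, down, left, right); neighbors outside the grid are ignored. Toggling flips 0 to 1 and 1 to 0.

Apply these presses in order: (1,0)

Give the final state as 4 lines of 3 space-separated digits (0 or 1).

Answer: 0 0 0
1 0 0
1 1 1
1 0 0

Derivation:
After press 1 at (1,0):
0 0 0
1 0 0
1 1 1
1 0 0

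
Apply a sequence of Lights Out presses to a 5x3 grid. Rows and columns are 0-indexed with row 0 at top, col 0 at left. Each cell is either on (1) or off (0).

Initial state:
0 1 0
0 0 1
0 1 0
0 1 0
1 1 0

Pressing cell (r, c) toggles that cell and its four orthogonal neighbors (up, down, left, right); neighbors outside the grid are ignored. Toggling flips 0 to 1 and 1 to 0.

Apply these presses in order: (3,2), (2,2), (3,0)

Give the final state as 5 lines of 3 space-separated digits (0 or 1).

After press 1 at (3,2):
0 1 0
0 0 1
0 1 1
0 0 1
1 1 1

After press 2 at (2,2):
0 1 0
0 0 0
0 0 0
0 0 0
1 1 1

After press 3 at (3,0):
0 1 0
0 0 0
1 0 0
1 1 0
0 1 1

Answer: 0 1 0
0 0 0
1 0 0
1 1 0
0 1 1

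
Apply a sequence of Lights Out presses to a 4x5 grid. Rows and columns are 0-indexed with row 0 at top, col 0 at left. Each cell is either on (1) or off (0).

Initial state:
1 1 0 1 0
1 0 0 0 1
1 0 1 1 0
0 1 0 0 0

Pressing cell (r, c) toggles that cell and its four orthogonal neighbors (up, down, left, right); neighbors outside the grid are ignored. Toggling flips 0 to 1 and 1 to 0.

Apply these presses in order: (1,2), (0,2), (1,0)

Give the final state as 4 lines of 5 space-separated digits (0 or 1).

Answer: 0 0 0 0 0
0 0 0 1 1
0 0 0 1 0
0 1 0 0 0

Derivation:
After press 1 at (1,2):
1 1 1 1 0
1 1 1 1 1
1 0 0 1 0
0 1 0 0 0

After press 2 at (0,2):
1 0 0 0 0
1 1 0 1 1
1 0 0 1 0
0 1 0 0 0

After press 3 at (1,0):
0 0 0 0 0
0 0 0 1 1
0 0 0 1 0
0 1 0 0 0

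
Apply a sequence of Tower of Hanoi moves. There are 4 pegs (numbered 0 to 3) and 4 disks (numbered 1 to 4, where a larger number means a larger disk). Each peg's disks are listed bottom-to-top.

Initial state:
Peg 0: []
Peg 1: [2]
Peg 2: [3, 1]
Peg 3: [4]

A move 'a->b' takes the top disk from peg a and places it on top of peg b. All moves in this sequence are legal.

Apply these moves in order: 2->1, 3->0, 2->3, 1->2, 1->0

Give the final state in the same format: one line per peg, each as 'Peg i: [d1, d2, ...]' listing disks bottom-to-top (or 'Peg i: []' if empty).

After move 1 (2->1):
Peg 0: []
Peg 1: [2, 1]
Peg 2: [3]
Peg 3: [4]

After move 2 (3->0):
Peg 0: [4]
Peg 1: [2, 1]
Peg 2: [3]
Peg 3: []

After move 3 (2->3):
Peg 0: [4]
Peg 1: [2, 1]
Peg 2: []
Peg 3: [3]

After move 4 (1->2):
Peg 0: [4]
Peg 1: [2]
Peg 2: [1]
Peg 3: [3]

After move 5 (1->0):
Peg 0: [4, 2]
Peg 1: []
Peg 2: [1]
Peg 3: [3]

Answer: Peg 0: [4, 2]
Peg 1: []
Peg 2: [1]
Peg 3: [3]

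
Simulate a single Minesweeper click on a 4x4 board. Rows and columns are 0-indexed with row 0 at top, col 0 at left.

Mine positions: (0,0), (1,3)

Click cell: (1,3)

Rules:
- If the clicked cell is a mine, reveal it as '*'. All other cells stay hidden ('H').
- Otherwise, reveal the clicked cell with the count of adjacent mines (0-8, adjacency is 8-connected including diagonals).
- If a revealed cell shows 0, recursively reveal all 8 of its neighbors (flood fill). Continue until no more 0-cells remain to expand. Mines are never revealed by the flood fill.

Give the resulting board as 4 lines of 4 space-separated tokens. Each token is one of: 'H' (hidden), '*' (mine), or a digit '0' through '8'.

H H H H
H H H *
H H H H
H H H H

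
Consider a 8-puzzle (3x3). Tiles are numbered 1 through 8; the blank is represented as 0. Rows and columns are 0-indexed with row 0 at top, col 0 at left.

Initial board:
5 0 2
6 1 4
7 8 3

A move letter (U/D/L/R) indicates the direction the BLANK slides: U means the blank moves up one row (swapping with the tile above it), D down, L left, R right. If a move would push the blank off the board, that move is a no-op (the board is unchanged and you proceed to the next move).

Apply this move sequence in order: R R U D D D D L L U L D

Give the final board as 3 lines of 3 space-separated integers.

Answer: 5 2 4
6 1 3
0 7 8

Derivation:
After move 1 (R):
5 2 0
6 1 4
7 8 3

After move 2 (R):
5 2 0
6 1 4
7 8 3

After move 3 (U):
5 2 0
6 1 4
7 8 3

After move 4 (D):
5 2 4
6 1 0
7 8 3

After move 5 (D):
5 2 4
6 1 3
7 8 0

After move 6 (D):
5 2 4
6 1 3
7 8 0

After move 7 (D):
5 2 4
6 1 3
7 8 0

After move 8 (L):
5 2 4
6 1 3
7 0 8

After move 9 (L):
5 2 4
6 1 3
0 7 8

After move 10 (U):
5 2 4
0 1 3
6 7 8

After move 11 (L):
5 2 4
0 1 3
6 7 8

After move 12 (D):
5 2 4
6 1 3
0 7 8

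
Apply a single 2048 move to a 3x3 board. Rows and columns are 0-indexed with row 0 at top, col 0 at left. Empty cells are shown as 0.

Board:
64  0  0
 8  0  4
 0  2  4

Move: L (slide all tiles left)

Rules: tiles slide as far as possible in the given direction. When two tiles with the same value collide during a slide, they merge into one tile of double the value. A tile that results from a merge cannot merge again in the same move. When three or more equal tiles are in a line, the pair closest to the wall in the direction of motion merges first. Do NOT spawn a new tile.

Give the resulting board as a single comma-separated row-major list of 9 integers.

Slide left:
row 0: [64, 0, 0] -> [64, 0, 0]
row 1: [8, 0, 4] -> [8, 4, 0]
row 2: [0, 2, 4] -> [2, 4, 0]

Answer: 64, 0, 0, 8, 4, 0, 2, 4, 0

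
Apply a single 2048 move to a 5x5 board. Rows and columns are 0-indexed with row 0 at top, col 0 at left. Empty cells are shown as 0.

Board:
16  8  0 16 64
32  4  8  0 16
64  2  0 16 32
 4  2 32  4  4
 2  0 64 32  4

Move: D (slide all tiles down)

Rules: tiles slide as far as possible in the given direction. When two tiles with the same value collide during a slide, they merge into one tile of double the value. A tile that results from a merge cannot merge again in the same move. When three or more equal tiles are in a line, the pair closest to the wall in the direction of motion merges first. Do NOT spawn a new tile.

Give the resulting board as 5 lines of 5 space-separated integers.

Slide down:
col 0: [16, 32, 64, 4, 2] -> [16, 32, 64, 4, 2]
col 1: [8, 4, 2, 2, 0] -> [0, 0, 8, 4, 4]
col 2: [0, 8, 0, 32, 64] -> [0, 0, 8, 32, 64]
col 3: [16, 0, 16, 4, 32] -> [0, 0, 32, 4, 32]
col 4: [64, 16, 32, 4, 4] -> [0, 64, 16, 32, 8]

Answer: 16  0  0  0  0
32  0  0  0 64
64  8  8 32 16
 4  4 32  4 32
 2  4 64 32  8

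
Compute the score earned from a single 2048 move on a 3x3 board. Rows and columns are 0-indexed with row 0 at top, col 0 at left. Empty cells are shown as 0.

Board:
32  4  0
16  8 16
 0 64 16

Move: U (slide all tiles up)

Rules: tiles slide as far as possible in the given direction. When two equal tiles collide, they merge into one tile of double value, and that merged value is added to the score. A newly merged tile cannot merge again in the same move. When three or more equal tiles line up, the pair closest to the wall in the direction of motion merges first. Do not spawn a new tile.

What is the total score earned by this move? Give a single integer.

Answer: 32

Derivation:
Slide up:
col 0: [32, 16, 0] -> [32, 16, 0]  score +0 (running 0)
col 1: [4, 8, 64] -> [4, 8, 64]  score +0 (running 0)
col 2: [0, 16, 16] -> [32, 0, 0]  score +32 (running 32)
Board after move:
32  4 32
16  8  0
 0 64  0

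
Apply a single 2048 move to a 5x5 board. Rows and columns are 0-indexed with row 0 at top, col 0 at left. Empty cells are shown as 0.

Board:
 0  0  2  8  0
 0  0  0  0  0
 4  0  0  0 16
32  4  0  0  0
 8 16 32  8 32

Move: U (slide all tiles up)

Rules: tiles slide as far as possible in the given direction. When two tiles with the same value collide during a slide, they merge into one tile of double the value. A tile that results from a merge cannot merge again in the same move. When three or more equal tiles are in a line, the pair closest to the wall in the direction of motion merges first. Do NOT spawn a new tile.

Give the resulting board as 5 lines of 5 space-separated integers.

Answer:  4  4  2 16 16
32 16 32  0 32
 8  0  0  0  0
 0  0  0  0  0
 0  0  0  0  0

Derivation:
Slide up:
col 0: [0, 0, 4, 32, 8] -> [4, 32, 8, 0, 0]
col 1: [0, 0, 0, 4, 16] -> [4, 16, 0, 0, 0]
col 2: [2, 0, 0, 0, 32] -> [2, 32, 0, 0, 0]
col 3: [8, 0, 0, 0, 8] -> [16, 0, 0, 0, 0]
col 4: [0, 0, 16, 0, 32] -> [16, 32, 0, 0, 0]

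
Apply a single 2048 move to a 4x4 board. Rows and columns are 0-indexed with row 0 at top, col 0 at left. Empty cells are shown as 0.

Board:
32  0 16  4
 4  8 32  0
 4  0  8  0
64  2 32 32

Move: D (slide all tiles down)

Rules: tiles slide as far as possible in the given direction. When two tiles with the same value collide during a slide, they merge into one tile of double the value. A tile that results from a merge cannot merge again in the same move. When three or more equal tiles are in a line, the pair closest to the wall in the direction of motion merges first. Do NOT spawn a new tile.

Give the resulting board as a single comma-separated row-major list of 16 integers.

Slide down:
col 0: [32, 4, 4, 64] -> [0, 32, 8, 64]
col 1: [0, 8, 0, 2] -> [0, 0, 8, 2]
col 2: [16, 32, 8, 32] -> [16, 32, 8, 32]
col 3: [4, 0, 0, 32] -> [0, 0, 4, 32]

Answer: 0, 0, 16, 0, 32, 0, 32, 0, 8, 8, 8, 4, 64, 2, 32, 32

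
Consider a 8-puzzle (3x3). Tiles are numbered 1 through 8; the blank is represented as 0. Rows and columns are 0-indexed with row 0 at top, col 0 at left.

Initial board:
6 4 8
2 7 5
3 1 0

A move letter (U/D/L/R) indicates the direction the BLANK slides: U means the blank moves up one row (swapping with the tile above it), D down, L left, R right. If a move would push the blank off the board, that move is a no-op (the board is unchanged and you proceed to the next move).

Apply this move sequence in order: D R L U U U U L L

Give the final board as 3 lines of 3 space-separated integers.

After move 1 (D):
6 4 8
2 7 5
3 1 0

After move 2 (R):
6 4 8
2 7 5
3 1 0

After move 3 (L):
6 4 8
2 7 5
3 0 1

After move 4 (U):
6 4 8
2 0 5
3 7 1

After move 5 (U):
6 0 8
2 4 5
3 7 1

After move 6 (U):
6 0 8
2 4 5
3 7 1

After move 7 (U):
6 0 8
2 4 5
3 7 1

After move 8 (L):
0 6 8
2 4 5
3 7 1

After move 9 (L):
0 6 8
2 4 5
3 7 1

Answer: 0 6 8
2 4 5
3 7 1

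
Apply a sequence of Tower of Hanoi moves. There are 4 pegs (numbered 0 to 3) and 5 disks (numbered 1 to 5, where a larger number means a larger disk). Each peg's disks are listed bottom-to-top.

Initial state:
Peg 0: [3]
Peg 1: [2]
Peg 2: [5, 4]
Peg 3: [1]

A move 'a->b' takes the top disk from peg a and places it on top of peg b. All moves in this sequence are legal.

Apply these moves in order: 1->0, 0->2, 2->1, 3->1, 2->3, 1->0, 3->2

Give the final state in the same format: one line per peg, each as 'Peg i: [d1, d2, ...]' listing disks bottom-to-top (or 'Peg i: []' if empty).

After move 1 (1->0):
Peg 0: [3, 2]
Peg 1: []
Peg 2: [5, 4]
Peg 3: [1]

After move 2 (0->2):
Peg 0: [3]
Peg 1: []
Peg 2: [5, 4, 2]
Peg 3: [1]

After move 3 (2->1):
Peg 0: [3]
Peg 1: [2]
Peg 2: [5, 4]
Peg 3: [1]

After move 4 (3->1):
Peg 0: [3]
Peg 1: [2, 1]
Peg 2: [5, 4]
Peg 3: []

After move 5 (2->3):
Peg 0: [3]
Peg 1: [2, 1]
Peg 2: [5]
Peg 3: [4]

After move 6 (1->0):
Peg 0: [3, 1]
Peg 1: [2]
Peg 2: [5]
Peg 3: [4]

After move 7 (3->2):
Peg 0: [3, 1]
Peg 1: [2]
Peg 2: [5, 4]
Peg 3: []

Answer: Peg 0: [3, 1]
Peg 1: [2]
Peg 2: [5, 4]
Peg 3: []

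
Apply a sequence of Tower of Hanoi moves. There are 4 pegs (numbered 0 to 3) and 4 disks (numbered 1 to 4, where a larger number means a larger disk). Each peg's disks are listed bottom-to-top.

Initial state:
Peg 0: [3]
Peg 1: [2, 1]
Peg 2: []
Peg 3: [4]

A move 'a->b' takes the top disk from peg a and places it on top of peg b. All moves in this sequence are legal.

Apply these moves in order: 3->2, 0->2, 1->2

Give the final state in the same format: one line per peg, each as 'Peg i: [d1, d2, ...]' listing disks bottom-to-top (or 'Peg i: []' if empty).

After move 1 (3->2):
Peg 0: [3]
Peg 1: [2, 1]
Peg 2: [4]
Peg 3: []

After move 2 (0->2):
Peg 0: []
Peg 1: [2, 1]
Peg 2: [4, 3]
Peg 3: []

After move 3 (1->2):
Peg 0: []
Peg 1: [2]
Peg 2: [4, 3, 1]
Peg 3: []

Answer: Peg 0: []
Peg 1: [2]
Peg 2: [4, 3, 1]
Peg 3: []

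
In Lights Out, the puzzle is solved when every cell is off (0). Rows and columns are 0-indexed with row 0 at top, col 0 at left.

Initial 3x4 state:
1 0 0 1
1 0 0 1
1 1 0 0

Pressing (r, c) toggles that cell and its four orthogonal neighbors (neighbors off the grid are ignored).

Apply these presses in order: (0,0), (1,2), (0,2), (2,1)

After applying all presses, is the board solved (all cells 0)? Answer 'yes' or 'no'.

After press 1 at (0,0):
0 1 0 1
0 0 0 1
1 1 0 0

After press 2 at (1,2):
0 1 1 1
0 1 1 0
1 1 1 0

After press 3 at (0,2):
0 0 0 0
0 1 0 0
1 1 1 0

After press 4 at (2,1):
0 0 0 0
0 0 0 0
0 0 0 0

Lights still on: 0

Answer: yes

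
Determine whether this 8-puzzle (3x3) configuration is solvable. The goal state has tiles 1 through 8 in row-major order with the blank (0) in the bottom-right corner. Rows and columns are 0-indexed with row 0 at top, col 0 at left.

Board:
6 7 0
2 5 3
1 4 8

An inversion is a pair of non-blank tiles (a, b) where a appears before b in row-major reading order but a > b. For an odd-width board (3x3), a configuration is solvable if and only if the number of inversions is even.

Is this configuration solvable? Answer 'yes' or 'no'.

Answer: no

Derivation:
Inversions (pairs i<j in row-major order where tile[i] > tile[j] > 0): 15
15 is odd, so the puzzle is not solvable.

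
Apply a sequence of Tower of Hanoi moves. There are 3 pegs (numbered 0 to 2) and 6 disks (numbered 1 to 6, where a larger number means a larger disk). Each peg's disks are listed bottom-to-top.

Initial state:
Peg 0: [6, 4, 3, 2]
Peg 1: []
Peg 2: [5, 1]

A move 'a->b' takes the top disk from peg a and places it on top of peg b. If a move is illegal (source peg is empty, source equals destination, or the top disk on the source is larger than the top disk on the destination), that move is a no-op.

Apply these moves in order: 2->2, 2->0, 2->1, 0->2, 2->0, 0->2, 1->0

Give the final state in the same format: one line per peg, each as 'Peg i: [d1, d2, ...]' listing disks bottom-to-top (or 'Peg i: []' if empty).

Answer: Peg 0: [6, 4, 3, 2]
Peg 1: [5]
Peg 2: [1]

Derivation:
After move 1 (2->2):
Peg 0: [6, 4, 3, 2]
Peg 1: []
Peg 2: [5, 1]

After move 2 (2->0):
Peg 0: [6, 4, 3, 2, 1]
Peg 1: []
Peg 2: [5]

After move 3 (2->1):
Peg 0: [6, 4, 3, 2, 1]
Peg 1: [5]
Peg 2: []

After move 4 (0->2):
Peg 0: [6, 4, 3, 2]
Peg 1: [5]
Peg 2: [1]

After move 5 (2->0):
Peg 0: [6, 4, 3, 2, 1]
Peg 1: [5]
Peg 2: []

After move 6 (0->2):
Peg 0: [6, 4, 3, 2]
Peg 1: [5]
Peg 2: [1]

After move 7 (1->0):
Peg 0: [6, 4, 3, 2]
Peg 1: [5]
Peg 2: [1]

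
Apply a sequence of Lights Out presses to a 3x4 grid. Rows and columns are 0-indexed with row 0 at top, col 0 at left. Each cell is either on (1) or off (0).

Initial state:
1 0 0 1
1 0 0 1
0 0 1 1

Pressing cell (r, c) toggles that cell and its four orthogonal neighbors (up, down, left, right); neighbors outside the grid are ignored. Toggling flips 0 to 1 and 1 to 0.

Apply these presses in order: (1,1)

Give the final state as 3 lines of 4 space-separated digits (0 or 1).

After press 1 at (1,1):
1 1 0 1
0 1 1 1
0 1 1 1

Answer: 1 1 0 1
0 1 1 1
0 1 1 1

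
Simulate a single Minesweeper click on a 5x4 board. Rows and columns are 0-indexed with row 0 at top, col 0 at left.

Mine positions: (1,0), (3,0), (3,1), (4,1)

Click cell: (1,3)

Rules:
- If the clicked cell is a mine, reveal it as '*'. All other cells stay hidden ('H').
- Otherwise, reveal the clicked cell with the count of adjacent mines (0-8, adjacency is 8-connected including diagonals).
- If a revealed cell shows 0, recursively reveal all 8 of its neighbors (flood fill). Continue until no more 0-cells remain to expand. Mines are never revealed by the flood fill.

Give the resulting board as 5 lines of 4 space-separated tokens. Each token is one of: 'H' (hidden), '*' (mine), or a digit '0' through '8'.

H 1 0 0
H 1 0 0
H 3 1 0
H H 2 0
H H 2 0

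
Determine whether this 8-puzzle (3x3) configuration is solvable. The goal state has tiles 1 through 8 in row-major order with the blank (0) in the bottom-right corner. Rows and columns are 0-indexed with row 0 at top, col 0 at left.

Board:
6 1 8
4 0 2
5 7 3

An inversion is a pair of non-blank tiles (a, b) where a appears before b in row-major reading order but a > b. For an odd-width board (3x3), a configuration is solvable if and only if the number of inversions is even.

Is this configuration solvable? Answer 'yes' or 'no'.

Answer: yes

Derivation:
Inversions (pairs i<j in row-major order where tile[i] > tile[j] > 0): 14
14 is even, so the puzzle is solvable.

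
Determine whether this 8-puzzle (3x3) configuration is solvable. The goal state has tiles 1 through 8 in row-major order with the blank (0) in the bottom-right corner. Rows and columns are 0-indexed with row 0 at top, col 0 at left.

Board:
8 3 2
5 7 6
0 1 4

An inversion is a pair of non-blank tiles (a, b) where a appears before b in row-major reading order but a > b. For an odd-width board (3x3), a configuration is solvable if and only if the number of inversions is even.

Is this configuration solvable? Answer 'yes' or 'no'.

Inversions (pairs i<j in row-major order where tile[i] > tile[j] > 0): 17
17 is odd, so the puzzle is not solvable.

Answer: no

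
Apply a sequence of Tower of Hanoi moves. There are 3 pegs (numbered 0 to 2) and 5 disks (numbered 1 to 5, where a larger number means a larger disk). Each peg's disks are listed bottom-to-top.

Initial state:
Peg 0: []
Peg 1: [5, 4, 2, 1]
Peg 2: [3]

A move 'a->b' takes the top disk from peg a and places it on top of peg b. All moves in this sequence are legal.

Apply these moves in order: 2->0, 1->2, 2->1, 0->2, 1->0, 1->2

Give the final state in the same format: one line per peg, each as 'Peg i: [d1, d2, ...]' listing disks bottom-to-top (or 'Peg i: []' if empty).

Answer: Peg 0: [1]
Peg 1: [5, 4]
Peg 2: [3, 2]

Derivation:
After move 1 (2->0):
Peg 0: [3]
Peg 1: [5, 4, 2, 1]
Peg 2: []

After move 2 (1->2):
Peg 0: [3]
Peg 1: [5, 4, 2]
Peg 2: [1]

After move 3 (2->1):
Peg 0: [3]
Peg 1: [5, 4, 2, 1]
Peg 2: []

After move 4 (0->2):
Peg 0: []
Peg 1: [5, 4, 2, 1]
Peg 2: [3]

After move 5 (1->0):
Peg 0: [1]
Peg 1: [5, 4, 2]
Peg 2: [3]

After move 6 (1->2):
Peg 0: [1]
Peg 1: [5, 4]
Peg 2: [3, 2]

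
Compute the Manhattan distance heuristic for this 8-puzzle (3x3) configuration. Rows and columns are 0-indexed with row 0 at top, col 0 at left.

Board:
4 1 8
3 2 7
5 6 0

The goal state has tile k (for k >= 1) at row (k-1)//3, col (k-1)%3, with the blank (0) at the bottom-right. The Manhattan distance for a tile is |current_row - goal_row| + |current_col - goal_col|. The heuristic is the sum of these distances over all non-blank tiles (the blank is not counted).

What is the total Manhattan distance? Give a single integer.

Answer: 16

Derivation:
Tile 4: at (0,0), goal (1,0), distance |0-1|+|0-0| = 1
Tile 1: at (0,1), goal (0,0), distance |0-0|+|1-0| = 1
Tile 8: at (0,2), goal (2,1), distance |0-2|+|2-1| = 3
Tile 3: at (1,0), goal (0,2), distance |1-0|+|0-2| = 3
Tile 2: at (1,1), goal (0,1), distance |1-0|+|1-1| = 1
Tile 7: at (1,2), goal (2,0), distance |1-2|+|2-0| = 3
Tile 5: at (2,0), goal (1,1), distance |2-1|+|0-1| = 2
Tile 6: at (2,1), goal (1,2), distance |2-1|+|1-2| = 2
Sum: 1 + 1 + 3 + 3 + 1 + 3 + 2 + 2 = 16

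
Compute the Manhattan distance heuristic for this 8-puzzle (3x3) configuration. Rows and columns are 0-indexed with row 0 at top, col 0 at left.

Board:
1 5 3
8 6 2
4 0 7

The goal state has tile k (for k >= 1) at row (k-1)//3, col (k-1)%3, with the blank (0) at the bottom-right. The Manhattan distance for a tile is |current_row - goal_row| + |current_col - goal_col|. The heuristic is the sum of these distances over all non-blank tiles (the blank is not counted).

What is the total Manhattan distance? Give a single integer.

Tile 1: at (0,0), goal (0,0), distance |0-0|+|0-0| = 0
Tile 5: at (0,1), goal (1,1), distance |0-1|+|1-1| = 1
Tile 3: at (0,2), goal (0,2), distance |0-0|+|2-2| = 0
Tile 8: at (1,0), goal (2,1), distance |1-2|+|0-1| = 2
Tile 6: at (1,1), goal (1,2), distance |1-1|+|1-2| = 1
Tile 2: at (1,2), goal (0,1), distance |1-0|+|2-1| = 2
Tile 4: at (2,0), goal (1,0), distance |2-1|+|0-0| = 1
Tile 7: at (2,2), goal (2,0), distance |2-2|+|2-0| = 2
Sum: 0 + 1 + 0 + 2 + 1 + 2 + 1 + 2 = 9

Answer: 9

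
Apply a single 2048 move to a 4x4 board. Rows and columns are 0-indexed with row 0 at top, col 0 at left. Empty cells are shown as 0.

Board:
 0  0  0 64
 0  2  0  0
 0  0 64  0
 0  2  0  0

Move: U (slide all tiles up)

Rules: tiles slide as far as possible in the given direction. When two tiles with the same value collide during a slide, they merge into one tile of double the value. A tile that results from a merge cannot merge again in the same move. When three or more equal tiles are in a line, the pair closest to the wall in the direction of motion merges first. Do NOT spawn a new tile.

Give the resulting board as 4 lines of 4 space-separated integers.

Answer:  0  4 64 64
 0  0  0  0
 0  0  0  0
 0  0  0  0

Derivation:
Slide up:
col 0: [0, 0, 0, 0] -> [0, 0, 0, 0]
col 1: [0, 2, 0, 2] -> [4, 0, 0, 0]
col 2: [0, 0, 64, 0] -> [64, 0, 0, 0]
col 3: [64, 0, 0, 0] -> [64, 0, 0, 0]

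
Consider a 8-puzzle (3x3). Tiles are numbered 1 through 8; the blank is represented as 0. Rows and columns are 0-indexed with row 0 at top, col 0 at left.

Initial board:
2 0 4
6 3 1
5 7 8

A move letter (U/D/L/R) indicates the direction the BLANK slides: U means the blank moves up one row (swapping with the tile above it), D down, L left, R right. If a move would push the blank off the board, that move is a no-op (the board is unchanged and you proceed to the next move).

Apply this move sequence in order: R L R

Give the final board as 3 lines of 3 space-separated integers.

After move 1 (R):
2 4 0
6 3 1
5 7 8

After move 2 (L):
2 0 4
6 3 1
5 7 8

After move 3 (R):
2 4 0
6 3 1
5 7 8

Answer: 2 4 0
6 3 1
5 7 8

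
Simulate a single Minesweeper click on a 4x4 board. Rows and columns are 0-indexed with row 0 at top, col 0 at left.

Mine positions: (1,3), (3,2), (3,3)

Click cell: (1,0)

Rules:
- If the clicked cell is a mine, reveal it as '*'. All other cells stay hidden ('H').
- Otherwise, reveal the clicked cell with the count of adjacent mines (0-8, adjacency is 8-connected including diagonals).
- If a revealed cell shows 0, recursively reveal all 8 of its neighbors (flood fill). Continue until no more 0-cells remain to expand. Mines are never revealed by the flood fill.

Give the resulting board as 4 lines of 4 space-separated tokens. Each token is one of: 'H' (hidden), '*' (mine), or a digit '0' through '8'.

0 0 1 H
0 0 1 H
0 1 3 H
0 1 H H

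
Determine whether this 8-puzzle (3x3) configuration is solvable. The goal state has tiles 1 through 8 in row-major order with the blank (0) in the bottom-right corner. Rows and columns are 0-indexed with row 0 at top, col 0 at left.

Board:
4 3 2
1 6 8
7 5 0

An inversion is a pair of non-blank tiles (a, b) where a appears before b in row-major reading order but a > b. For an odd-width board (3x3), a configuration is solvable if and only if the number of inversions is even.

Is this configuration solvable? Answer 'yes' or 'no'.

Answer: yes

Derivation:
Inversions (pairs i<j in row-major order where tile[i] > tile[j] > 0): 10
10 is even, so the puzzle is solvable.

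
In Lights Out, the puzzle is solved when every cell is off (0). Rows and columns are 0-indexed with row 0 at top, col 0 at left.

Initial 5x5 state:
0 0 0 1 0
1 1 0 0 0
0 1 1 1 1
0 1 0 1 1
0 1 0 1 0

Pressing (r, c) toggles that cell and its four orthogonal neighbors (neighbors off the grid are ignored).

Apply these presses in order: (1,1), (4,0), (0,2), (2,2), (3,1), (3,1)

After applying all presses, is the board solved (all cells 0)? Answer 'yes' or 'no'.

After press 1 at (1,1):
0 1 0 1 0
0 0 1 0 0
0 0 1 1 1
0 1 0 1 1
0 1 0 1 0

After press 2 at (4,0):
0 1 0 1 0
0 0 1 0 0
0 0 1 1 1
1 1 0 1 1
1 0 0 1 0

After press 3 at (0,2):
0 0 1 0 0
0 0 0 0 0
0 0 1 1 1
1 1 0 1 1
1 0 0 1 0

After press 4 at (2,2):
0 0 1 0 0
0 0 1 0 0
0 1 0 0 1
1 1 1 1 1
1 0 0 1 0

After press 5 at (3,1):
0 0 1 0 0
0 0 1 0 0
0 0 0 0 1
0 0 0 1 1
1 1 0 1 0

After press 6 at (3,1):
0 0 1 0 0
0 0 1 0 0
0 1 0 0 1
1 1 1 1 1
1 0 0 1 0

Lights still on: 11

Answer: no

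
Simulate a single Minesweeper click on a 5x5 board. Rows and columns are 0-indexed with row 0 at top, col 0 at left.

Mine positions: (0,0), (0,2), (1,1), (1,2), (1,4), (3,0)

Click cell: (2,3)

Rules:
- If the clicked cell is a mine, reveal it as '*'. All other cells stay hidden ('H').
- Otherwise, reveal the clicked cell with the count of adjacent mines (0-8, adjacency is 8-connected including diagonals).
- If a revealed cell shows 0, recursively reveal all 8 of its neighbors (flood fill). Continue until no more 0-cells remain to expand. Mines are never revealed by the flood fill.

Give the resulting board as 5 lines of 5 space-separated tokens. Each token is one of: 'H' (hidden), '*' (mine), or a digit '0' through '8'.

H H H H H
H H H H H
H H H 2 H
H H H H H
H H H H H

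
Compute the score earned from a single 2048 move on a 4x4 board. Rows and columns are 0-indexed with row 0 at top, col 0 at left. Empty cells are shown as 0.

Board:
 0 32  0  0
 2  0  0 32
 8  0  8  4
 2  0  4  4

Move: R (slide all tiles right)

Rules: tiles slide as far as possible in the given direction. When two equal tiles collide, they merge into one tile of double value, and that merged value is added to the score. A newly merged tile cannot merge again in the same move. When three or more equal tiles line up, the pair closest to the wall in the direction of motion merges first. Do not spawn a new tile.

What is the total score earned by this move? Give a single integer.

Answer: 24

Derivation:
Slide right:
row 0: [0, 32, 0, 0] -> [0, 0, 0, 32]  score +0 (running 0)
row 1: [2, 0, 0, 32] -> [0, 0, 2, 32]  score +0 (running 0)
row 2: [8, 0, 8, 4] -> [0, 0, 16, 4]  score +16 (running 16)
row 3: [2, 0, 4, 4] -> [0, 0, 2, 8]  score +8 (running 24)
Board after move:
 0  0  0 32
 0  0  2 32
 0  0 16  4
 0  0  2  8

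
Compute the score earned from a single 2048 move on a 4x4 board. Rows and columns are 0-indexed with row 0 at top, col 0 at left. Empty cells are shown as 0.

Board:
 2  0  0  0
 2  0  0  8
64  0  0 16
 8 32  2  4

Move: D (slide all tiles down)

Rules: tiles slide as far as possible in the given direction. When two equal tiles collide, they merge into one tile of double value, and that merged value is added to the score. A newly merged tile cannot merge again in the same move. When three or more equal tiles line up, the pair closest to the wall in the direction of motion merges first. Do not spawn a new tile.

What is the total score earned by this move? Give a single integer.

Slide down:
col 0: [2, 2, 64, 8] -> [0, 4, 64, 8]  score +4 (running 4)
col 1: [0, 0, 0, 32] -> [0, 0, 0, 32]  score +0 (running 4)
col 2: [0, 0, 0, 2] -> [0, 0, 0, 2]  score +0 (running 4)
col 3: [0, 8, 16, 4] -> [0, 8, 16, 4]  score +0 (running 4)
Board after move:
 0  0  0  0
 4  0  0  8
64  0  0 16
 8 32  2  4

Answer: 4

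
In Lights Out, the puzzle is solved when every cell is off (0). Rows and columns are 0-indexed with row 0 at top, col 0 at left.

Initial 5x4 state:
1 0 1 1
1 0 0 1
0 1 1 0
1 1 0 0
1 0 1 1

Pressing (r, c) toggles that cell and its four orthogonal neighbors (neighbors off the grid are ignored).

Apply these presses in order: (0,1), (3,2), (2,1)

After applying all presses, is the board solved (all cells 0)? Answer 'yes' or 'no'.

Answer: no

Derivation:
After press 1 at (0,1):
0 1 0 1
1 1 0 1
0 1 1 0
1 1 0 0
1 0 1 1

After press 2 at (3,2):
0 1 0 1
1 1 0 1
0 1 0 0
1 0 1 1
1 0 0 1

After press 3 at (2,1):
0 1 0 1
1 0 0 1
1 0 1 0
1 1 1 1
1 0 0 1

Lights still on: 12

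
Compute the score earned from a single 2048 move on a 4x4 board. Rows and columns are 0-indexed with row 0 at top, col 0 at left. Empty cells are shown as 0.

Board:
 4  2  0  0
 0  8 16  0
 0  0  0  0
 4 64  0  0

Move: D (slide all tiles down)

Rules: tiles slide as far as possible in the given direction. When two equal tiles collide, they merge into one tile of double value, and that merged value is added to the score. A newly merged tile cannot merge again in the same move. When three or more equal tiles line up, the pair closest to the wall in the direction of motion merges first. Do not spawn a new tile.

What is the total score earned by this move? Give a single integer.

Slide down:
col 0: [4, 0, 0, 4] -> [0, 0, 0, 8]  score +8 (running 8)
col 1: [2, 8, 0, 64] -> [0, 2, 8, 64]  score +0 (running 8)
col 2: [0, 16, 0, 0] -> [0, 0, 0, 16]  score +0 (running 8)
col 3: [0, 0, 0, 0] -> [0, 0, 0, 0]  score +0 (running 8)
Board after move:
 0  0  0  0
 0  2  0  0
 0  8  0  0
 8 64 16  0

Answer: 8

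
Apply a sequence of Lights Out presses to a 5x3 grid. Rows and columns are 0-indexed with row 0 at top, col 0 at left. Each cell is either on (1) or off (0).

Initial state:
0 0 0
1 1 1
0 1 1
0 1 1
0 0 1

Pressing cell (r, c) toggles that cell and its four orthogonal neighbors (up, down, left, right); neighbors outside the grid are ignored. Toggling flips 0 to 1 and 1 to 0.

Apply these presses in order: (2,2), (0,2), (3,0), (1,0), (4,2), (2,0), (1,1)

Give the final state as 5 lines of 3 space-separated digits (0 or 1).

After press 1 at (2,2):
0 0 0
1 1 0
0 0 0
0 1 0
0 0 1

After press 2 at (0,2):
0 1 1
1 1 1
0 0 0
0 1 0
0 0 1

After press 3 at (3,0):
0 1 1
1 1 1
1 0 0
1 0 0
1 0 1

After press 4 at (1,0):
1 1 1
0 0 1
0 0 0
1 0 0
1 0 1

After press 5 at (4,2):
1 1 1
0 0 1
0 0 0
1 0 1
1 1 0

After press 6 at (2,0):
1 1 1
1 0 1
1 1 0
0 0 1
1 1 0

After press 7 at (1,1):
1 0 1
0 1 0
1 0 0
0 0 1
1 1 0

Answer: 1 0 1
0 1 0
1 0 0
0 0 1
1 1 0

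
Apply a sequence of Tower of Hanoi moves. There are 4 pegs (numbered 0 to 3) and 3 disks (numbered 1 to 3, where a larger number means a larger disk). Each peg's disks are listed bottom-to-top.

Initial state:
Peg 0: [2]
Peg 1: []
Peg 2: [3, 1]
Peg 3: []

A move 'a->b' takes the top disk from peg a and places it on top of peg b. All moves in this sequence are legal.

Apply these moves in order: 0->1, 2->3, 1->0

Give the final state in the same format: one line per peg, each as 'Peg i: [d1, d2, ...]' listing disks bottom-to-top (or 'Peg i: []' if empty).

After move 1 (0->1):
Peg 0: []
Peg 1: [2]
Peg 2: [3, 1]
Peg 3: []

After move 2 (2->3):
Peg 0: []
Peg 1: [2]
Peg 2: [3]
Peg 3: [1]

After move 3 (1->0):
Peg 0: [2]
Peg 1: []
Peg 2: [3]
Peg 3: [1]

Answer: Peg 0: [2]
Peg 1: []
Peg 2: [3]
Peg 3: [1]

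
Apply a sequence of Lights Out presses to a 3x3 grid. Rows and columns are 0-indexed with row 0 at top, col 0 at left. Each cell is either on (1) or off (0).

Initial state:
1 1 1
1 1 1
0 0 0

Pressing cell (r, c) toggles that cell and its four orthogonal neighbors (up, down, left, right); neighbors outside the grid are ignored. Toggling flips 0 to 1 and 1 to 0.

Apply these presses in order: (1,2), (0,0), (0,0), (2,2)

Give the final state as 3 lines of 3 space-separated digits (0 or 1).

After press 1 at (1,2):
1 1 0
1 0 0
0 0 1

After press 2 at (0,0):
0 0 0
0 0 0
0 0 1

After press 3 at (0,0):
1 1 0
1 0 0
0 0 1

After press 4 at (2,2):
1 1 0
1 0 1
0 1 0

Answer: 1 1 0
1 0 1
0 1 0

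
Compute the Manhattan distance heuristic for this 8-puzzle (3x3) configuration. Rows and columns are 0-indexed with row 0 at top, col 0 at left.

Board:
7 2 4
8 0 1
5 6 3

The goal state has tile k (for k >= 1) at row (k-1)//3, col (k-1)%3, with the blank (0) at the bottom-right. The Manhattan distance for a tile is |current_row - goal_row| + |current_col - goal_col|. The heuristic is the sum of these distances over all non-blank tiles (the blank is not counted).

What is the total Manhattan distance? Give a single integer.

Answer: 16

Derivation:
Tile 7: at (0,0), goal (2,0), distance |0-2|+|0-0| = 2
Tile 2: at (0,1), goal (0,1), distance |0-0|+|1-1| = 0
Tile 4: at (0,2), goal (1,0), distance |0-1|+|2-0| = 3
Tile 8: at (1,0), goal (2,1), distance |1-2|+|0-1| = 2
Tile 1: at (1,2), goal (0,0), distance |1-0|+|2-0| = 3
Tile 5: at (2,0), goal (1,1), distance |2-1|+|0-1| = 2
Tile 6: at (2,1), goal (1,2), distance |2-1|+|1-2| = 2
Tile 3: at (2,2), goal (0,2), distance |2-0|+|2-2| = 2
Sum: 2 + 0 + 3 + 2 + 3 + 2 + 2 + 2 = 16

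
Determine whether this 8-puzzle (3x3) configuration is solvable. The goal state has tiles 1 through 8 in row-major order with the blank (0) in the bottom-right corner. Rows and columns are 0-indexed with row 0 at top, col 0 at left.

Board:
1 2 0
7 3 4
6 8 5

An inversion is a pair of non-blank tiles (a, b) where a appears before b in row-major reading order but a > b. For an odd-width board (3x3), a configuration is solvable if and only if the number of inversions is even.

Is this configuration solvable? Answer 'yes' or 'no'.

Answer: yes

Derivation:
Inversions (pairs i<j in row-major order where tile[i] > tile[j] > 0): 6
6 is even, so the puzzle is solvable.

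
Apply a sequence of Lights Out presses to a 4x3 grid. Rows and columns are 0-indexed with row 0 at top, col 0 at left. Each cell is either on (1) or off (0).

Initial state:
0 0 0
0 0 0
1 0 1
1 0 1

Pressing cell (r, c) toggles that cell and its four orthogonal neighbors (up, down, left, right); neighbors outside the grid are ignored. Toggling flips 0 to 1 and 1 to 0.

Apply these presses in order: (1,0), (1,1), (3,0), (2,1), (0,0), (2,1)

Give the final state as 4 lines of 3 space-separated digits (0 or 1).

After press 1 at (1,0):
1 0 0
1 1 0
0 0 1
1 0 1

After press 2 at (1,1):
1 1 0
0 0 1
0 1 1
1 0 1

After press 3 at (3,0):
1 1 0
0 0 1
1 1 1
0 1 1

After press 4 at (2,1):
1 1 0
0 1 1
0 0 0
0 0 1

After press 5 at (0,0):
0 0 0
1 1 1
0 0 0
0 0 1

After press 6 at (2,1):
0 0 0
1 0 1
1 1 1
0 1 1

Answer: 0 0 0
1 0 1
1 1 1
0 1 1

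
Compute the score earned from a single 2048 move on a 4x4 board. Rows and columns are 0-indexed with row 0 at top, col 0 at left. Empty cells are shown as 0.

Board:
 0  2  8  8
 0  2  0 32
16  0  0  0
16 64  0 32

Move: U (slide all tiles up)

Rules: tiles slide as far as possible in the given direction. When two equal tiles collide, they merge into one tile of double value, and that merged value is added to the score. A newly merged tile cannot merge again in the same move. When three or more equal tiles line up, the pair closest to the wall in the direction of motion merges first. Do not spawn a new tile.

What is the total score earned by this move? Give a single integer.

Answer: 100

Derivation:
Slide up:
col 0: [0, 0, 16, 16] -> [32, 0, 0, 0]  score +32 (running 32)
col 1: [2, 2, 0, 64] -> [4, 64, 0, 0]  score +4 (running 36)
col 2: [8, 0, 0, 0] -> [8, 0, 0, 0]  score +0 (running 36)
col 3: [8, 32, 0, 32] -> [8, 64, 0, 0]  score +64 (running 100)
Board after move:
32  4  8  8
 0 64  0 64
 0  0  0  0
 0  0  0  0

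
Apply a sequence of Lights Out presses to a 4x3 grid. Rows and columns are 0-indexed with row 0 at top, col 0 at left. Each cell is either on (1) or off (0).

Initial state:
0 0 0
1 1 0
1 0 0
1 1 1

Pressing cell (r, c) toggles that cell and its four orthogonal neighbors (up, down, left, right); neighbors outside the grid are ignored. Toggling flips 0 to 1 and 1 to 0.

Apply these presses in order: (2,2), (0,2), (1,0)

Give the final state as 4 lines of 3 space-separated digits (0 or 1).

Answer: 1 1 1
0 0 0
0 1 1
1 1 0

Derivation:
After press 1 at (2,2):
0 0 0
1 1 1
1 1 1
1 1 0

After press 2 at (0,2):
0 1 1
1 1 0
1 1 1
1 1 0

After press 3 at (1,0):
1 1 1
0 0 0
0 1 1
1 1 0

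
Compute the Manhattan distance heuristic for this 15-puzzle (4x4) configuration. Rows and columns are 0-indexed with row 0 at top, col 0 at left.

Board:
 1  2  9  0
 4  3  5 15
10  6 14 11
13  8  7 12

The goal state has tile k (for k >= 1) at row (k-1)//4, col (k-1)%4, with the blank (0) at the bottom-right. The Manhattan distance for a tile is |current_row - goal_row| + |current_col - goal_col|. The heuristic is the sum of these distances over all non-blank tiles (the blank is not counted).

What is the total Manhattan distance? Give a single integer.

Answer: 27

Derivation:
Tile 1: (0,0)->(0,0) = 0
Tile 2: (0,1)->(0,1) = 0
Tile 9: (0,2)->(2,0) = 4
Tile 4: (1,0)->(0,3) = 4
Tile 3: (1,1)->(0,2) = 2
Tile 5: (1,2)->(1,0) = 2
Tile 15: (1,3)->(3,2) = 3
Tile 10: (2,0)->(2,1) = 1
Tile 6: (2,1)->(1,1) = 1
Tile 14: (2,2)->(3,1) = 2
Tile 11: (2,3)->(2,2) = 1
Tile 13: (3,0)->(3,0) = 0
Tile 8: (3,1)->(1,3) = 4
Tile 7: (3,2)->(1,2) = 2
Tile 12: (3,3)->(2,3) = 1
Sum: 0 + 0 + 4 + 4 + 2 + 2 + 3 + 1 + 1 + 2 + 1 + 0 + 4 + 2 + 1 = 27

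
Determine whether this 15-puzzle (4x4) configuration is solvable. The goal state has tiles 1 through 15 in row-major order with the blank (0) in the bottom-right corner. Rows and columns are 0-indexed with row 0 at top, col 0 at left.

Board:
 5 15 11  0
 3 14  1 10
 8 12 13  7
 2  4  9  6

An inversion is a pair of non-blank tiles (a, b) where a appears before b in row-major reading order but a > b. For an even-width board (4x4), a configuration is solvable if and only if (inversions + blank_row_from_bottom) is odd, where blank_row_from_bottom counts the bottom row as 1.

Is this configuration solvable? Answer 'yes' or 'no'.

Inversions: 62
Blank is in row 0 (0-indexed from top), which is row 4 counting from the bottom (bottom = 1).
62 + 4 = 66, which is even, so the puzzle is not solvable.

Answer: no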